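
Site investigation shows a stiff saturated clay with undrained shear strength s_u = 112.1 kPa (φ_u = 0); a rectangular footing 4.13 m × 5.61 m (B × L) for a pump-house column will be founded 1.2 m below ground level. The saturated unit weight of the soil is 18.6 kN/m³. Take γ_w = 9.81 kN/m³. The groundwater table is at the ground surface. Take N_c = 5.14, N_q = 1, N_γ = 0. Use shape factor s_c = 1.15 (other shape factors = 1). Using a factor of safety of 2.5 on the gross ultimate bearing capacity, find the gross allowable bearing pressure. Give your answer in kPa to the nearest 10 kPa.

q_all ≈ 270 kPa

γ' = 18.6 − 9.81 = 8.79 kN/m³ (submerged throughout). q = 8.79 × 1.2 = 10.548 kPa.
c·N_c·s_c = 112.1 × 5.14 × 1.15 = 662.62 kPa
q·N_q = 10.548 × 1 = 10.548 kPa
q_ult = 662.62 + 10.548 = 673.17 kPa.
q_all = 673.17 / 2.5 = 269.27 kPa.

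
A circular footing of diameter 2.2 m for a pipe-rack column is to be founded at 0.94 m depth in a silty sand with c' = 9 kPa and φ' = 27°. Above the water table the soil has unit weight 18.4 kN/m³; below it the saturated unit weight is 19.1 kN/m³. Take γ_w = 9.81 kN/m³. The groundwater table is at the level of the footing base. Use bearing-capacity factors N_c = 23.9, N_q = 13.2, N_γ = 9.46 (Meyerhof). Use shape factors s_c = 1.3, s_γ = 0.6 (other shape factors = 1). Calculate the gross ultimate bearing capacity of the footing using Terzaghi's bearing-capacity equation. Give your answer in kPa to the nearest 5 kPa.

q_ult ≈ 565 kPa

q = γ·D_f = 18.4 × 0.94 = 17.296 kPa.
For the ½γBN_γ term take γ' = 19.1 − 9.81 = 9.29 kN/m³ (soil below base is submerged).
c·N_c·s_c = 9 × 23.9 × 1.3 = 279.63 kPa
q·N_q = 17.296 × 13.2 = 228.31 kPa
0.5·γ·B·N_γ·s_γ = 0.5 × 9.29 × 2.2 × 9.46 × 0.6 = 58.003 kPa
q_ult = 279.63 + 228.31 + 58.003 = 565.94 kPa.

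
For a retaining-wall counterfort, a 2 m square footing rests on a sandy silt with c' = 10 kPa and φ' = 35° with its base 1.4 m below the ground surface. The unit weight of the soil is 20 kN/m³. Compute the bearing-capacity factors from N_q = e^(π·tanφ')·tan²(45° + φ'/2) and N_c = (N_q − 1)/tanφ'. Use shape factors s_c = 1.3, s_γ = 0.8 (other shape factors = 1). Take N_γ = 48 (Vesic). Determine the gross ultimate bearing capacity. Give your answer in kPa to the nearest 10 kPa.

tan35° = 0.7002, so N_q = e^(π×0.7002)·tan²(62.5°) = 9.023 × 3.69 = 33.3.
N_c = (33.3 − 1)/tan35° = 46.12.
Overburden at base level: q = 20 × 1.4 = 28 kPa.
Cohesion term c·N_c·s_c = 10 × 46.124 × 1.3 = 599.61 kPa; surcharge term q·N_q = 28 × 33.296 = 932.29 kPa; self-weight term 0.5·γ·B·N_γ·s_γ = 0.5 × 20 × 2 × 48 × 0.8 = 768 kPa.
q_ult = 599.61 + 932.29 + 768 = 2299.9 kPa.

q_ult ≈ 2300 kPa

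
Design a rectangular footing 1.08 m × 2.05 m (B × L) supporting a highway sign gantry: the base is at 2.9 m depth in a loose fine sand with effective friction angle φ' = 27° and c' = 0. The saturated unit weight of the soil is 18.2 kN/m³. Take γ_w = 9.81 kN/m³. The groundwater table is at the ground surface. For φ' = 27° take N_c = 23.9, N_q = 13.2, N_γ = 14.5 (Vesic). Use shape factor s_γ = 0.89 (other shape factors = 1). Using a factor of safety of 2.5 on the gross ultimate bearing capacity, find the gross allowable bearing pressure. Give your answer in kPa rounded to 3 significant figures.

Water table at ground surface, so effective unit weight γ' = 18.2 − 9.81 = 8.39 kN/m³ is used throughout; overburden q = 8.39 × 2.9 = 24.331 kPa; the same γ' applies in the ½γBN_γ term.
Surcharge term q·N_q = 24.331 × 13.2 = 321.17 kPa; self-weight term 0.5·γ·B·N_γ·s_γ = 0.5 × 8.39 × 1.08 × 14.5 × 0.89 = 58.467 kPa.
q_ult = 321.17 + 58.467 = 379.64 kPa.
q_all = 379.64 / 2.5 = 151.85 kPa.

q_all ≈ 152 kPa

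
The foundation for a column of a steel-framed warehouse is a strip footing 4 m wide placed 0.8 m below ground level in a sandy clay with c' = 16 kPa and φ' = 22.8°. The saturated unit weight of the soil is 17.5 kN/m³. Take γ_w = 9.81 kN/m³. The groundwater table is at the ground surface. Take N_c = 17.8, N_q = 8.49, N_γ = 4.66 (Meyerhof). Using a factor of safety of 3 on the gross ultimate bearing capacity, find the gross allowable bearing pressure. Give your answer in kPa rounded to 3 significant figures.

With the water table at the surface the whole profile is submerged: γ' = 17.5 − 9.81 = 7.69 kN/m³, so q = γ'·D_f = 6.152 kPa; the same γ' applies in the ½γBN_γ term.
q_ult = c·N_c + q·N_q + 0.5·γ·B·N_γ
     = 16 × 17.8 + 6.152 × 8.49 + 0.5 × 7.69 × 4 × 4.66
     = 284.8 + 52.23 + 71.671 = 408.7 kPa.
q_all = 408.7 / 3 = 136.23 kPa.

q_all ≈ 136 kPa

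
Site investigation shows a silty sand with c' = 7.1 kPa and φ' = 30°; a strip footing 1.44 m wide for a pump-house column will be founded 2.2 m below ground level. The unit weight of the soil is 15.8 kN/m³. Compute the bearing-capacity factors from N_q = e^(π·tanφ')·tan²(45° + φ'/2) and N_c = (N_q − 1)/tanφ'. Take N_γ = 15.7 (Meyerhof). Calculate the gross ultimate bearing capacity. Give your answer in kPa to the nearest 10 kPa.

tan30° = 0.5774, so N_q = e^(π×0.5774)·tan²(60°) = 6.134 × 3.0 = 18.4.
N_c = (18.4 − 1)/tan30° = 30.14.
Effective surcharge at the founding depth q = γ·D_f = 15.8 × 2.2 = 34.76 kPa.
q_ult = c·N_c + q·N_q + 0.5·γ·B·N_γ
     = 7.1 × 30.14 + 34.76 × 18.401 + 0.5 × 15.8 × 1.44 × 15.7
     = 213.99 + 639.62 + 178.6 = 1032.2 kPa.

q_ult ≈ 1030 kPa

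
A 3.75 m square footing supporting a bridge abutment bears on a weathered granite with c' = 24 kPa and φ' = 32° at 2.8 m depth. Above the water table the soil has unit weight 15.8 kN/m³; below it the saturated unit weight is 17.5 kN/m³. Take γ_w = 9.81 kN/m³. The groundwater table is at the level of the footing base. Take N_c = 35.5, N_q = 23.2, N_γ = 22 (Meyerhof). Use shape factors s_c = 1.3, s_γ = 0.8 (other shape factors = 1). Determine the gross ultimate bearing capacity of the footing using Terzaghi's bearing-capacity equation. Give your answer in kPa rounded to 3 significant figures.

Overburden at base level: q = 15.8 × 2.8 = 44.24 kPa.
Below the base the soil is submerged, so the ½γBN_γ term uses γ' = 17.5 − 9.81 = 7.69 kN/m³.
Cohesion term c·N_c·s_c = 24 × 35.5 × 1.3 = 1107.6 kPa; surcharge term q·N_q = 44.24 × 23.2 = 1026.4 kPa; self-weight term 0.5·γ·B·N_γ·s_γ = 0.5 × 7.69 × 3.75 × 22 × 0.8 = 253.77 kPa.
q_ult = 1107.6 + 1026.4 + 253.77 = 2387.7 kPa.

q_ult ≈ 2390 kPa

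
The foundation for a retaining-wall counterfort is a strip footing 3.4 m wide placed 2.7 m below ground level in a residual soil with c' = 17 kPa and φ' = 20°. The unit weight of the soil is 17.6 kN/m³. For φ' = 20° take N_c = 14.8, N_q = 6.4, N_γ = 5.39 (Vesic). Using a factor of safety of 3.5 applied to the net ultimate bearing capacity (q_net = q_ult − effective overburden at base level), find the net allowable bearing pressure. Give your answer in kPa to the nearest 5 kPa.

Overburden at base level: q = 17.6 × 2.7 = 47.52 kPa.
Cohesion term c·N_c = 17 × 14.8 = 251.6 kPa; surcharge term q·N_q = 47.52 × 6.4 = 304.13 kPa; self-weight term 0.5·γ·B·N_γ = 0.5 × 17.6 × 3.4 × 5.39 = 161.27 kPa.
q_ult = 251.6 + 304.13 + 161.27 = 717 kPa.
Net ultimate: q_net = 717 − 47.52 = 669.48 kPa.
q_all(net) = 669.48 / 3.5 = 191.28 kPa.

q_all(net) ≈ 190 kPa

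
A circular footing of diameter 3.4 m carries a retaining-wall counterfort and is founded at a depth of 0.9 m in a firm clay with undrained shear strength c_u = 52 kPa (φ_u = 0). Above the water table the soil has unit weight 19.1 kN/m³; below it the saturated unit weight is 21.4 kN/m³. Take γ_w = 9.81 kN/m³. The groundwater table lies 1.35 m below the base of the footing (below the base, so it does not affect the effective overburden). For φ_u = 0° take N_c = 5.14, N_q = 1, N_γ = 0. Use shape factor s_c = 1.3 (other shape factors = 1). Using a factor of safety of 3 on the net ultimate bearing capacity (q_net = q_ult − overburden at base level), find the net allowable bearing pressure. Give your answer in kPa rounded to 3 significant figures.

q_all(net) ≈ 116 kPa

Overburden at base level: q = 19.1 × 0.9 = 17.19 kPa.
Cohesion term c·N_c·s_c = 52 × 5.14 × 1.3 = 347.46 kPa; surcharge term q·N_q = 17.19 × 1 = 17.19 kPa.
q_ult = 347.46 + 17.19 = 364.65 kPa.
q_net = 364.65 − 17.19 = 347.46 kPa.
q_all(net) = 347.46 / 3 = 115.82 kPa.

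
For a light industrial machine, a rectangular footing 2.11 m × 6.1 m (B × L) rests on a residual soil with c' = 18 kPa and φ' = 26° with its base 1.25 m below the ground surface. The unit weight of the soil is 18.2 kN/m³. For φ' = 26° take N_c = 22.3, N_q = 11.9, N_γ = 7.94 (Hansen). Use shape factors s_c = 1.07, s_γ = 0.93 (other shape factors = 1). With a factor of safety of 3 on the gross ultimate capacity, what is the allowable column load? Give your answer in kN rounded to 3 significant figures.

P_all ≈ 3610 kN

Overburden at base level: q = 18.2 × 1.25 = 22.75 kPa.
Cohesion term c·N_c·s_c = 18 × 22.3 × 1.07 = 429.5 kPa; surcharge term q·N_q = 22.75 × 11.9 = 270.73 kPa; self-weight term 0.5·γ·B·N_γ·s_γ = 0.5 × 18.2 × 2.11 × 7.94 × 0.93 = 141.78 kPa.
q_ult = 429.5 + 270.73 + 141.78 = 842.01 kPa.
Gross allowable pressure q_all = 842.01 / 3 = 280.67 kPa.
Footing area = 12.871 m², so allowable column load = 280.67 × 12.871 = 3612.5 kN.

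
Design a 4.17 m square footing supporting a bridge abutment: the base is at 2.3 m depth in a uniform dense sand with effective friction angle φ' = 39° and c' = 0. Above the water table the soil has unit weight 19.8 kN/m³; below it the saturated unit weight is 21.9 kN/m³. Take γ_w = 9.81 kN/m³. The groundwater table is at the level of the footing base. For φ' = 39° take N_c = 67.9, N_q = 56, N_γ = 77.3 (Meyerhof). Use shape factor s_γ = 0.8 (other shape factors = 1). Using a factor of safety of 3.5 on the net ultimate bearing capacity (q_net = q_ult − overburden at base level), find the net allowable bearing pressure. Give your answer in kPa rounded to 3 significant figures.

q_all(net) ≈ 1160 kPa

Overburden at base level: q = 19.8 × 2.3 = 45.54 kPa.
Below the base the soil is submerged, so the ½γBN_γ term uses γ' = 21.9 − 9.81 = 12.09 kN/m³.
Surcharge term q·N_q = 45.54 × 56 = 2550.2 kPa; self-weight term 0.5·γ·B·N_γ·s_γ = 0.5 × 12.09 × 4.17 × 77.3 × 0.8 = 1558.8 kPa.
q_ult = 2550.2 + 1558.8 = 4109.1 kPa.
q_net = 4109.1 − 45.54 = 4063.5 kPa.
q_all(net) = 4063.5 / 3.5 = 1161 kPa.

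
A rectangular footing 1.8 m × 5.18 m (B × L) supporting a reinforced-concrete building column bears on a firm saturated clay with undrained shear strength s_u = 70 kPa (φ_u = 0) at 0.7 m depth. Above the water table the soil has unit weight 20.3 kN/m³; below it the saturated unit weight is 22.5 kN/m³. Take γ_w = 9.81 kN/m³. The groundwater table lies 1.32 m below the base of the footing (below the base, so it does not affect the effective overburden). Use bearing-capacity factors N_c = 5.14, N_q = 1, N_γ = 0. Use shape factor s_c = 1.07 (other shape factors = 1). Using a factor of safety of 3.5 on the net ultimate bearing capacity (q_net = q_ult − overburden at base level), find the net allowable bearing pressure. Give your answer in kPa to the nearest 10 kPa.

q_all(net) ≈ 110 kPa

Effective surcharge at the founding depth q = γ·D_f = 20.3 × 0.7 = 14.21 kPa.
q_ult = c·N_c·s_c + q·N_q
     = 70 × 5.14 × 1.07 + 14.21 × 1
     = 384.99 + 14.21 = 399.2 kPa.
q_net = 399.2 − 14.21 = 384.99 kPa.
q_all(net) = 384.99 / 3.5 = 110 kPa.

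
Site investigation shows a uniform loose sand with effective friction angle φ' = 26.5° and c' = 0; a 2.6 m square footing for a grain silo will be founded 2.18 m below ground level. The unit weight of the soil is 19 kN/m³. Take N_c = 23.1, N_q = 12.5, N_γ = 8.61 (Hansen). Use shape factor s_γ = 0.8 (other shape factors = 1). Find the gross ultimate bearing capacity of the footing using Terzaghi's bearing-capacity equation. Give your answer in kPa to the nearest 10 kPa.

q = γ·D_f = 19 × 2.18 = 41.42 kPa.
q·N_q = 41.42 × 12.5 = 517.75 kPa
0.5·γ·B·N_γ·s_γ = 0.5 × 19 × 2.6 × 8.61 × 0.8 = 170.13 kPa
q_ult = 517.75 + 170.13 = 687.88 kPa.

q_ult ≈ 690 kPa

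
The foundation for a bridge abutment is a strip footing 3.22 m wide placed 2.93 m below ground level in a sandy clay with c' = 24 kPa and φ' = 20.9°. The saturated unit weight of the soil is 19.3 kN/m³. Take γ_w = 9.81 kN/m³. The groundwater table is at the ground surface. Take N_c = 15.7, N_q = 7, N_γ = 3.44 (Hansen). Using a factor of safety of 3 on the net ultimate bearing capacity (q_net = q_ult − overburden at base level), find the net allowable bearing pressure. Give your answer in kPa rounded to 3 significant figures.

q_all(net) ≈ 199 kPa

With the water table at the surface the whole profile is submerged: γ' = 19.3 − 9.81 = 9.49 kN/m³, so q = γ'·D_f = 27.806 kPa; the same γ' applies in the ½γBN_γ term.
q_ult = c·N_c + q·N_q + 0.5·γ·B·N_γ
     = 24 × 15.7 + 27.806 × 7 + 0.5 × 9.49 × 3.22 × 3.44
     = 376.8 + 194.64 + 52.559 = 624 kPa.
q_net = 624 − 27.806 = 596.19 kPa.
q_all(net) = 596.19 / 3 = 198.73 kPa.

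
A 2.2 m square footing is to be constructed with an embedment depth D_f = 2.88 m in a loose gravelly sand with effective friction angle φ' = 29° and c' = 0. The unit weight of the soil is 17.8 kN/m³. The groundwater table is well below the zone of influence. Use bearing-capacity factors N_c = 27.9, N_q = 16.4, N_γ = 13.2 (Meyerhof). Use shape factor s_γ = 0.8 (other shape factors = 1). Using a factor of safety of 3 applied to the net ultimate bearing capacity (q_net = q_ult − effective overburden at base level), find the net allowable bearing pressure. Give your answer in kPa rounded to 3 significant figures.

q_all(net) ≈ 332 kPa

q = γ·D_f = 17.8 × 2.88 = 51.264 kPa.
q·N_q = 51.264 × 16.4 = 840.73 kPa
0.5·γ·B·N_γ·s_γ = 0.5 × 17.8 × 2.2 × 13.2 × 0.8 = 206.76 kPa
q_ult = 840.73 + 206.76 = 1047.5 kPa.
Net ultimate: q_net = 1047.5 − 51.264 = 996.23 kPa.
q_all(net) = 996.23 / 3 = 332.08 kPa.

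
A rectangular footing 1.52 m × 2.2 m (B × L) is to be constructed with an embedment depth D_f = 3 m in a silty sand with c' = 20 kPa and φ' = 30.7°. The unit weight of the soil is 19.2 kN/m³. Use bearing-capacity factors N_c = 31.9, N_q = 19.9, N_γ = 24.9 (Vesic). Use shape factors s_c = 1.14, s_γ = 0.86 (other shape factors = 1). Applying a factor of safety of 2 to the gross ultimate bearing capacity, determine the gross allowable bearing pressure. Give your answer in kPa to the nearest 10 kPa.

q_all ≈ 1090 kPa

Overburden at base level: q = 19.2 × 3 = 57.6 kPa.
Cohesion term c·N_c·s_c = 20 × 31.9 × 1.14 = 727.32 kPa; surcharge term q·N_q = 57.6 × 19.9 = 1146.2 kPa; self-weight term 0.5·γ·B·N_γ·s_γ = 0.5 × 19.2 × 1.52 × 24.9 × 0.86 = 312.47 kPa.
q_ult = 727.32 + 1146.2 + 312.47 = 2186 kPa.
q_all = q_ult / FS = 2186 / 2 = 1093 kPa.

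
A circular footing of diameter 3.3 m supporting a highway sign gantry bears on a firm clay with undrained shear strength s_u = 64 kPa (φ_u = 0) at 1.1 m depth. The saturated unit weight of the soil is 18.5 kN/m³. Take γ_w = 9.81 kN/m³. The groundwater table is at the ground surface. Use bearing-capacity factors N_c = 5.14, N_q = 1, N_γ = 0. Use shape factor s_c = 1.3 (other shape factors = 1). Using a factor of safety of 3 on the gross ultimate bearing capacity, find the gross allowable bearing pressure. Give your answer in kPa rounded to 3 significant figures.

q_all ≈ 146 kPa

With the water table at the surface the whole profile is submerged: γ' = 18.5 − 9.81 = 8.69 kN/m³, so q = γ'·D_f = 9.559 kPa.
q_ult = c·N_c·s_c + q·N_q
     = 64 × 5.14 × 1.3 + 9.559 × 1
     = 427.65 + 9.559 = 437.21 kPa.
q_all = 437.21 / 3 = 145.74 kPa.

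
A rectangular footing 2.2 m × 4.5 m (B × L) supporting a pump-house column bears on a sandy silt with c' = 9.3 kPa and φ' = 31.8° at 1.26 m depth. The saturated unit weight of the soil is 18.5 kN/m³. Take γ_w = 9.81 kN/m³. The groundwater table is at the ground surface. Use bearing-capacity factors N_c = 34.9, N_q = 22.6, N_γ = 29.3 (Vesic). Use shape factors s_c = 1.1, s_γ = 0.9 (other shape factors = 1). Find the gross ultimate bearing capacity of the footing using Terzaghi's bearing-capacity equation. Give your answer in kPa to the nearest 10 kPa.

q_ult ≈ 860 kPa

With the water table at the surface the whole profile is submerged: γ' = 18.5 − 9.81 = 8.69 kN/m³, so q = γ'·D_f = 10.949 kPa; the same γ' applies in the ½γBN_γ term.
q_ult = c·N_c·s_c + q·N_q + 0.5·γ·B·N_γ·s_γ
     = 9.3 × 34.9 × 1.1 + 10.949 × 22.6 + 0.5 × 8.69 × 2.2 × 29.3 × 0.9
     = 357.03 + 247.46 + 252.07 = 856.55 kPa.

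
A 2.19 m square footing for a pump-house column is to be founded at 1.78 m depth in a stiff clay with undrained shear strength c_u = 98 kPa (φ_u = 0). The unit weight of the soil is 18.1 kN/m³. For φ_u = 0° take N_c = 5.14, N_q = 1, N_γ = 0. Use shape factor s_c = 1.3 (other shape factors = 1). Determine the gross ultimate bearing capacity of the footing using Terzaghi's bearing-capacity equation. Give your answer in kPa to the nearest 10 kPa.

Effective surcharge at the founding depth q = γ·D_f = 18.1 × 1.78 = 32.218 kPa.
q_ult = c·N_c·s_c + q·N_q
     = 98 × 5.14 × 1.3 + 32.218 × 1
     = 654.84 + 32.218 = 687.05 kPa.

q_ult ≈ 690 kPa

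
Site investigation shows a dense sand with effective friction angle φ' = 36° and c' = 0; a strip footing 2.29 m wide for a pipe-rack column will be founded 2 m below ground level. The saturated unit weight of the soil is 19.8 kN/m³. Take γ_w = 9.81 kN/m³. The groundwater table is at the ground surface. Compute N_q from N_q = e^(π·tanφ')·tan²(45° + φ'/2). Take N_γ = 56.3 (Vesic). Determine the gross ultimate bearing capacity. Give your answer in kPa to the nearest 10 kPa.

q_ult ≈ 1400 kPa

tan36° = 0.7265, so N_q = e^(π×0.7265)·tan²(63°) = 9.801 × 3.852 = 37.75.
γ' = 19.8 − 9.81 = 9.99 kN/m³ (submerged throughout). q = 9.99 × 2 = 19.98 kPa; the same γ' applies in the ½γBN_γ term.
q·N_q = 19.98 × 37.752 = 754.29 kPa
0.5·γ·B·N_γ = 0.5 × 9.99 × 2.29 × 56.3 = 643.99 kPa
q_ult = 754.29 + 643.99 = 1398.3 kPa.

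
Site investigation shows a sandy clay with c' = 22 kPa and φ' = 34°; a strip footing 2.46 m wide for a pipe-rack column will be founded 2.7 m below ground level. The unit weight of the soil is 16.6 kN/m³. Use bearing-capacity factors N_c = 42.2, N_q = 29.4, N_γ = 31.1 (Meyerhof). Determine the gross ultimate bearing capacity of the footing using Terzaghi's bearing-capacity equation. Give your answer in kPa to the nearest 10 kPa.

Effective surcharge at the founding depth q = γ·D_f = 16.6 × 2.7 = 44.82 kPa.
q_ult = c·N_c + q·N_q + 0.5·γ·B·N_γ
     = 22 × 42.2 + 44.82 × 29.4 + 0.5 × 16.6 × 2.46 × 31.1
     = 928.4 + 1317.7 + 635 = 2881.1 kPa.

q_ult ≈ 2880 kPa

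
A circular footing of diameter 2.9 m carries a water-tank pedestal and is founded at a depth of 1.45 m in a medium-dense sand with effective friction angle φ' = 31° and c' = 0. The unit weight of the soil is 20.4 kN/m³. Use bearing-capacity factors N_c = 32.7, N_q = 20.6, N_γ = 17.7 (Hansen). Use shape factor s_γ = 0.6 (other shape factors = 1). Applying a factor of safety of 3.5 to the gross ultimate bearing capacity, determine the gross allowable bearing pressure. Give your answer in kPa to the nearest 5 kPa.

q_all ≈ 265 kPa

q = γ·D_f = 20.4 × 1.45 = 29.58 kPa.
q·N_q = 29.58 × 20.6 = 609.35 kPa
0.5·γ·B·N_γ·s_γ = 0.5 × 20.4 × 2.9 × 17.7 × 0.6 = 314.14 kPa
q_ult = 609.35 + 314.14 = 923.49 kPa.
q_all = q_ult / FS = 923.49 / 3.5 = 263.85 kPa.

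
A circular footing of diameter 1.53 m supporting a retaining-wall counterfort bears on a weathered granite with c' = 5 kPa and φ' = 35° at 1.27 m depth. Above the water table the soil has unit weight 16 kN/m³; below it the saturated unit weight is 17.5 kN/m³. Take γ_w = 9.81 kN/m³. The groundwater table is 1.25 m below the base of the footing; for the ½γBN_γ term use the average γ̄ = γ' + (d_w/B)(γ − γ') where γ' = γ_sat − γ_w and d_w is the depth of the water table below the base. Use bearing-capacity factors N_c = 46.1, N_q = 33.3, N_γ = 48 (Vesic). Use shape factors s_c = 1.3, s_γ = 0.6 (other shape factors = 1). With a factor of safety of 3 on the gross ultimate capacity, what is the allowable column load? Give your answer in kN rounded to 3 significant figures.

Effective surcharge at the founding depth q = γ·D_f = 16 × 1.27 = 20.32 kPa.
With d_w = 1.25 m < B, γ̄ = 7.69 + (1.25/1.53) × (16 − 7.69) = 14.479 kN/m³.
q_ult = c·N_c·s_c + q·N_q + 0.5·γ·B·N_γ·s_γ
     = 5 × 46.1 × 1.3 + 20.32 × 33.3 + 0.5 × 14.479 × 1.53 × 48 × 0.6
     = 299.65 + 676.66 + 319.01 = 1295.3 kPa.
Gross allowable pressure q_all = 1295.3 / 3 = 431.77 kPa.
Footing area = 1.8385 m², so allowable column load = 431.77 × 1.8385 = 793.81 kN.

P_all ≈ 794 kN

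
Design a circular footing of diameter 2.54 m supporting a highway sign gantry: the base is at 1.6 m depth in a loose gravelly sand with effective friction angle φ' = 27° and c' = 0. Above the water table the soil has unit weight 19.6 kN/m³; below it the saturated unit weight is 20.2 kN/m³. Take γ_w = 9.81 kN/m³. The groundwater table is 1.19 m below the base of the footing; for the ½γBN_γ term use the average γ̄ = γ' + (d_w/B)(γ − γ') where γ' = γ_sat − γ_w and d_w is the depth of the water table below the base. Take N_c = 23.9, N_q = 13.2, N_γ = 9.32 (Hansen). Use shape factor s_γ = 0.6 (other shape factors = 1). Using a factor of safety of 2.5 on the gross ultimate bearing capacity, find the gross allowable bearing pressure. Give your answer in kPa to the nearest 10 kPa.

q_all ≈ 210 kPa

Effective surcharge at the founding depth q = γ·D_f = 19.6 × 1.6 = 31.36 kPa.
With d_w = 1.19 m < B, γ̄ = 10.39 + (1.19/2.54) × (19.6 − 10.39) = 14.705 kN/m³.
q_ult = q·N_q + 0.5·γ·B·N_γ·s_γ
     = 31.36 × 13.2 + 0.5 × 14.705 × 2.54 × 9.32 × 0.6
     = 413.95 + 104.43 = 518.38 kPa.
q_all = 518.38 / 2.5 = 207.35 kPa.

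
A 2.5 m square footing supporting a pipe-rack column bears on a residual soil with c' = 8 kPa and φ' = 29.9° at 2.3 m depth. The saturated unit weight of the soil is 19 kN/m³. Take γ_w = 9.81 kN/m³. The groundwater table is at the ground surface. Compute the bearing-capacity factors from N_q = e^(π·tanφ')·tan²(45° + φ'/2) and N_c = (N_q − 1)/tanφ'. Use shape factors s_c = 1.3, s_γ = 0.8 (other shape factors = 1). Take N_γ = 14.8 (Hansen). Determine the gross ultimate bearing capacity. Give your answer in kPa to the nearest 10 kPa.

q_ult ≈ 830 kPa

tan29.9° = 0.575, so N_q = e^(π×0.575)·tan²(59.95°) = 6.089 × 2.988 = 18.19.
N_c = (18.19 − 1)/tan29.9° = 29.9.
γ' = 19 − 9.81 = 9.19 kN/m³ (submerged throughout). q = 9.19 × 2.3 = 21.137 kPa; the same γ' applies in the ½γBN_γ term.
c·N_c·s_c = 8 × 29.901 × 1.3 = 310.97 kPa
q·N_q = 21.137 × 18.194 = 384.56 kPa
0.5·γ·B·N_γ·s_γ = 0.5 × 9.19 × 2.5 × 14.8 × 0.8 = 136.01 kPa
q_ult = 310.97 + 384.56 + 136.01 = 831.54 kPa.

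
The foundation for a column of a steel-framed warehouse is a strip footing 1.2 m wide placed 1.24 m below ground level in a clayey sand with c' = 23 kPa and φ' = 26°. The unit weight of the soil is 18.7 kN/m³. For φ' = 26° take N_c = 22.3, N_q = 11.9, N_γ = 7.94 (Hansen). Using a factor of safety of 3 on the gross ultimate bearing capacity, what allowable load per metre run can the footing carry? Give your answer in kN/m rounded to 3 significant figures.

≈ 351 kN/m

q = γ·D_f = 18.7 × 1.24 = 23.188 kPa.
c·N_c = 23 × 22.3 = 512.9 kPa
q·N_q = 23.188 × 11.9 = 275.94 kPa
0.5·γ·B·N_γ = 0.5 × 18.7 × 1.2 × 7.94 = 89.087 kPa
q_ult = 512.9 + 275.94 + 89.087 = 877.92 kPa.
Gross allowable pressure q_all = 877.92 / 3 = 292.64 kPa.
Allowable wall load = q_all × B = 292.64 × 1.2 = 351.17 kN per metre run.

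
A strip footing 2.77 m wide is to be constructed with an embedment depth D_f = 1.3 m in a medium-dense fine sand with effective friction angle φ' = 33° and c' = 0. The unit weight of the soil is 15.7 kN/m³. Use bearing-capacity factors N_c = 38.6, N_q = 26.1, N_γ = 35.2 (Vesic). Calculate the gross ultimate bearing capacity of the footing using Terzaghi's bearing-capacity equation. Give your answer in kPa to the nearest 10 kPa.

Effective surcharge at the founding depth q = γ·D_f = 15.7 × 1.3 = 20.41 kPa.
q_ult = q·N_q + 0.5·γ·B·N_γ
     = 20.41 × 26.1 + 0.5 × 15.7 × 2.77 × 35.2
     = 532.7 + 765.41 = 1298.1 kPa.

q_ult ≈ 1300 kPa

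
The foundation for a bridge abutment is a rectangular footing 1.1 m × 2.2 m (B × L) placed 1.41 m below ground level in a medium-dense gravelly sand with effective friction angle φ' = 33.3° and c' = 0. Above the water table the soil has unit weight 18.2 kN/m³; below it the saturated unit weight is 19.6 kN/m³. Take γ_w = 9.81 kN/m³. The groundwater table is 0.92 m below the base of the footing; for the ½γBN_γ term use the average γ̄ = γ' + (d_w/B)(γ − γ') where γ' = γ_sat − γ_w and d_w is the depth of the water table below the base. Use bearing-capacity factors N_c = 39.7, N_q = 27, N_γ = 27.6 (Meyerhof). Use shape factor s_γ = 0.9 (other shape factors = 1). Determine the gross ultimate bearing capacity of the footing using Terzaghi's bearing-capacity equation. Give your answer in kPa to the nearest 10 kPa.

q = γ·D_f = 18.2 × 1.41 = 25.662 kPa.
γ' = 9.79 kN/m³; averaging over the depth B below the base, γ̄ = γ' + (d_w/B)(γ − γ') = 16.824 kN/m³.
q·N_q = 25.662 × 27 = 692.87 kPa
0.5·γ·B·N_γ·s_γ = 0.5 × 16.824 × 1.1 × 27.6 × 0.9 = 229.85 kPa
q_ult = 692.87 + 229.85 = 922.72 kPa.

q_ult ≈ 920 kPa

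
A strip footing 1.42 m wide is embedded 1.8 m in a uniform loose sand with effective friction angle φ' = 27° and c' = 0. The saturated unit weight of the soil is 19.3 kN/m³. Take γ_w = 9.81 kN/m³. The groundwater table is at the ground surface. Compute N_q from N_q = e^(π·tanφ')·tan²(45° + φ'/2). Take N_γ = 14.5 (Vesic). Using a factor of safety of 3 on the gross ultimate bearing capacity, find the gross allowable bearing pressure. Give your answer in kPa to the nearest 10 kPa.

q_all ≈ 110 kPa

N_q = e^(π·tan27°)·tan²(58.5°) = 13.2.
γ' = 19.3 − 9.81 = 9.49 kN/m³ (submerged throughout). q = 9.49 × 1.8 = 17.082 kPa; the same γ' applies in the ½γBN_γ term.
q·N_q = 17.082 × 13.199 = 225.47 kPa
0.5·γ·B·N_γ = 0.5 × 9.49 × 1.42 × 14.5 = 97.7 kPa
q_ult = 225.47 + 97.7 = 323.17 kPa.
q_all = 323.17 / 3 = 107.72 kPa.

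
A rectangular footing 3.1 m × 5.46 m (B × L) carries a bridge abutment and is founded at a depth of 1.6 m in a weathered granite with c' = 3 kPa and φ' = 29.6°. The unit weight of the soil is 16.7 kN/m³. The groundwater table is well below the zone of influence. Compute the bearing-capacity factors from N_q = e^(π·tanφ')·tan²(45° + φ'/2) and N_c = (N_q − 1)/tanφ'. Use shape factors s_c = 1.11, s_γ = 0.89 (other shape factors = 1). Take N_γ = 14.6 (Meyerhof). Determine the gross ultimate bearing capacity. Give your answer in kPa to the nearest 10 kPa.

q_ult ≈ 900 kPa

tan29.6° = 0.5681, so N_q = e^(π×0.5681)·tan²(59.8°) = 5.958 × 2.952 = 17.59.
N_c = (17.59 − 1)/tan29.6° = 29.2.
Overburden at base level: q = 16.7 × 1.6 = 26.72 kPa.
Cohesion term c·N_c·s_c = 3 × 29.199 × 1.11 = 97.234 kPa; surcharge term q·N_q = 26.72 × 17.588 = 469.94 kPa; self-weight term 0.5·γ·B·N_γ·s_γ = 0.5 × 16.7 × 3.1 × 14.6 × 0.89 = 336.35 kPa.
q_ult = 97.234 + 469.94 + 336.35 = 903.53 kPa.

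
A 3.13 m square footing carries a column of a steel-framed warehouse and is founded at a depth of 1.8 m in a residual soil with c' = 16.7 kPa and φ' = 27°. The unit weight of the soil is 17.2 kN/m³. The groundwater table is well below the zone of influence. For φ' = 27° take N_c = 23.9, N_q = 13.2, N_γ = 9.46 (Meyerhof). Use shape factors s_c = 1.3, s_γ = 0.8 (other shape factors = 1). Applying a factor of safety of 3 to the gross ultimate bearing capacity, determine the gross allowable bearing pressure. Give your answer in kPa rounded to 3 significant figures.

q_all ≈ 377 kPa

Effective surcharge at the founding depth q = γ·D_f = 17.2 × 1.8 = 30.96 kPa.
q_ult = c·N_c·s_c + q·N_q + 0.5·γ·B·N_γ·s_γ
     = 16.7 × 23.9 × 1.3 + 30.96 × 13.2 + 0.5 × 17.2 × 3.13 × 9.46 × 0.8
     = 518.87 + 408.67 + 203.72 = 1131.3 kPa.
q_all = q_ult / FS = 1131.3 / 3 = 377.09 kPa.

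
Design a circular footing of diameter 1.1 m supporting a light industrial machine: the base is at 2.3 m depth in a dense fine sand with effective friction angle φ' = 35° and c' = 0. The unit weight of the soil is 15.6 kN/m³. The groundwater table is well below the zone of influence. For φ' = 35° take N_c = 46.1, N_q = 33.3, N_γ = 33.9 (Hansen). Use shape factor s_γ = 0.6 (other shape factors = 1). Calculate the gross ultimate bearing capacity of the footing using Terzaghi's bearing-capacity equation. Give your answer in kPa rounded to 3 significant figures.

Overburden at base level: q = 15.6 × 2.3 = 35.88 kPa.
Surcharge term q·N_q = 35.88 × 33.3 = 1194.8 kPa; self-weight term 0.5·γ·B·N_γ·s_γ = 0.5 × 15.6 × 1.1 × 33.9 × 0.6 = 174.52 kPa.
q_ult = 1194.8 + 174.52 = 1369.3 kPa.

q_ult ≈ 1370 kPa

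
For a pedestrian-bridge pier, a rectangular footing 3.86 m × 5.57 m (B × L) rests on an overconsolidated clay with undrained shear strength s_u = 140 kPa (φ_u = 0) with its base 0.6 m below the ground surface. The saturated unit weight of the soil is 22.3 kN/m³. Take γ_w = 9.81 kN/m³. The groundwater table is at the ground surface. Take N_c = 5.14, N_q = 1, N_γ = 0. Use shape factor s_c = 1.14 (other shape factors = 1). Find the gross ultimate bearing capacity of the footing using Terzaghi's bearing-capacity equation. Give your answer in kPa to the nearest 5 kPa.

q_ult ≈ 830 kPa

Water table at ground surface, so effective unit weight γ' = 22.3 − 9.81 = 12.49 kN/m³ is used throughout; overburden q = 12.49 × 0.6 = 7.494 kPa.
Cohesion term c·N_c·s_c = 140 × 5.14 × 1.14 = 820.34 kPa; surcharge term q·N_q = 7.494 × 1 = 7.494 kPa.
q_ult = 820.34 + 7.494 = 827.84 kPa.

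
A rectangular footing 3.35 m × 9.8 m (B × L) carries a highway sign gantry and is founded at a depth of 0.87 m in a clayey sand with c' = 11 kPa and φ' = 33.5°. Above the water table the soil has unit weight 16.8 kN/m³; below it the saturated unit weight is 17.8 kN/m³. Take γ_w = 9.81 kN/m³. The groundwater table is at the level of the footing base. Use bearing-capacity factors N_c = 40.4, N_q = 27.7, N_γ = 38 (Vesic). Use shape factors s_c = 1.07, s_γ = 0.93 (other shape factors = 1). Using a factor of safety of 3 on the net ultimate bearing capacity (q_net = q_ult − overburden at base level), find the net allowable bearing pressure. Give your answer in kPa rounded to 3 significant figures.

Effective surcharge at the founding depth q = γ·D_f = 16.8 × 0.87 = 14.616 kPa.
The water table coincides with the base, so in the self-weight term γ → γ' = 7.99 kN/m³.
q_ult = c·N_c·s_c + q·N_q + 0.5·γ·B·N_γ·s_γ
     = 11 × 40.4 × 1.07 + 14.616 × 27.7 + 0.5 × 7.99 × 3.35 × 38 × 0.93
     = 475.51 + 404.86 + 472.96 = 1353.3 kPa.
q_net = 1353.3 − 14.616 = 1338.7 kPa.
q_all(net) = 1338.7 / 3 = 446.24 kPa.

q_all(net) ≈ 446 kPa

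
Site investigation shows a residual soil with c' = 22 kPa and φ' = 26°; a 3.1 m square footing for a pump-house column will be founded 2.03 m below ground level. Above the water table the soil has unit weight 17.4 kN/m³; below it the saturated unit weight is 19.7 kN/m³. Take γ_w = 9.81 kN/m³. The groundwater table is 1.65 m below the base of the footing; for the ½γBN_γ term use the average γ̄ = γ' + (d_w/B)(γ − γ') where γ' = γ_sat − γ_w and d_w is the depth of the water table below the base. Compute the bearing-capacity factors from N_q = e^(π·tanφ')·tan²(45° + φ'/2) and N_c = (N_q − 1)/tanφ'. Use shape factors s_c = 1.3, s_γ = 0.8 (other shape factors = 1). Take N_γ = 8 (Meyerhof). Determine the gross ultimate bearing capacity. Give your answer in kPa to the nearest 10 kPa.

tan26° = 0.4877, so N_q = e^(π×0.4877)·tan²(58°) = 4.629 × 2.561 = 11.85.
N_c = (11.85 − 1)/tan26° = 22.25.
Overburden at base level: q = 17.4 × 2.03 = 35.322 kPa.
The water table is 1.65 m below the base (< B = 3.1 m), so the ½γBN_γ term uses γ̄ = γ' + (d_w/B)(γ − γ') = 9.89 + (1.65/3.1)(17.4 − 9.89) = 13.887 kN/m³.
Cohesion term c·N_c·s_c = 22 × 22.254 × 1.3 = 636.48 kPa; surcharge term q·N_q = 35.322 × 11.854 = 418.71 kPa; self-weight term 0.5·γ·B·N_γ·s_γ = 0.5 × 13.887 × 3.1 × 8 × 0.8 = 137.76 kPa.
q_ult = 636.48 + 418.71 + 137.76 = 1193 kPa.

q_ult ≈ 1190 kPa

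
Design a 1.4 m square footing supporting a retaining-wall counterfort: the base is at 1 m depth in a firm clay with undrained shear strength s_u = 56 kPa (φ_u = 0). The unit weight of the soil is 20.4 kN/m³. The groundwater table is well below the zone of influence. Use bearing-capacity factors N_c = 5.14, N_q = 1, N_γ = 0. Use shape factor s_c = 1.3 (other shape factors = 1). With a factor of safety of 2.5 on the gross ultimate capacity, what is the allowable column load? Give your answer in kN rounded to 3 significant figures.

P_all ≈ 309 kN

Overburden at base level: q = 20.4 × 1 = 20.4 kPa.
Cohesion term c·N_c·s_c = 56 × 5.14 × 1.3 = 374.19 kPa; surcharge term q·N_q = 20.4 × 1 = 20.4 kPa.
q_ult = 374.19 + 20.4 = 394.59 kPa.
Gross allowable pressure q_all = 394.59 / 2.5 = 157.84 kPa.
Footing area = 1.96 m², so allowable column load = 157.84 × 1.96 = 309.36 kN.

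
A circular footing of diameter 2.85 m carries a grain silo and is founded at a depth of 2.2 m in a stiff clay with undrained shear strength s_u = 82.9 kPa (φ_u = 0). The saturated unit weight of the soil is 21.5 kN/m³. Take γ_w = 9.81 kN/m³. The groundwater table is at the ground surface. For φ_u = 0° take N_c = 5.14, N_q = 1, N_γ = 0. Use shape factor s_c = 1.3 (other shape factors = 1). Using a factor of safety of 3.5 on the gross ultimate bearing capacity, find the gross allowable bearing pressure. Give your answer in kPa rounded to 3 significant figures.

q_all ≈ 166 kPa

Water table at ground surface, so effective unit weight γ' = 21.5 − 9.81 = 11.69 kN/m³ is used throughout; overburden q = 11.69 × 2.2 = 25.718 kPa.
Cohesion term c·N_c·s_c = 82.9 × 5.14 × 1.3 = 553.94 kPa; surcharge term q·N_q = 25.718 × 1 = 25.718 kPa.
q_ult = 553.94 + 25.718 = 579.66 kPa.
q_all = 579.66 / 3.5 = 165.62 kPa.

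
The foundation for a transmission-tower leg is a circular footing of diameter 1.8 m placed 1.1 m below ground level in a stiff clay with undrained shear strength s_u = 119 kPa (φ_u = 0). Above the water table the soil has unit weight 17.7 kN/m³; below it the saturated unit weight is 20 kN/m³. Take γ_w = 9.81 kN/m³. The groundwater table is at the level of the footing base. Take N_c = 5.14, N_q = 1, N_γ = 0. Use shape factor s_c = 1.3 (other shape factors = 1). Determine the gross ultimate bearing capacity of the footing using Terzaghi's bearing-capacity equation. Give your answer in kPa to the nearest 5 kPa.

Effective surcharge at the founding depth q = γ·D_f = 17.7 × 1.1 = 19.47 kPa.
q_ult = c·N_c·s_c + q·N_q
     = 119 × 5.14 × 1.3 + 19.47 × 1
     = 795.16 + 19.47 = 814.63 kPa.

q_ult ≈ 815 kPa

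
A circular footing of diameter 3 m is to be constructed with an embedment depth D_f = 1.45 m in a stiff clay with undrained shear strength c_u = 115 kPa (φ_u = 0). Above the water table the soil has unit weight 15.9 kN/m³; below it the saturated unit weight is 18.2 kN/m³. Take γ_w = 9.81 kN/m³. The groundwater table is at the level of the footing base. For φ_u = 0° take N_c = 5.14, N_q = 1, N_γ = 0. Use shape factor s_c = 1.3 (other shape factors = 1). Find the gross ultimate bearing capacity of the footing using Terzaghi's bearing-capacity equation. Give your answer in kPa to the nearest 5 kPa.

Overburden at base level: q = 15.9 × 1.45 = 23.055 kPa.
Cohesion term c·N_c·s_c = 115 × 5.14 × 1.3 = 768.43 kPa; surcharge term q·N_q = 23.055 × 1 = 23.055 kPa.
q_ult = 768.43 + 23.055 = 791.48 kPa.

q_ult ≈ 790 kPa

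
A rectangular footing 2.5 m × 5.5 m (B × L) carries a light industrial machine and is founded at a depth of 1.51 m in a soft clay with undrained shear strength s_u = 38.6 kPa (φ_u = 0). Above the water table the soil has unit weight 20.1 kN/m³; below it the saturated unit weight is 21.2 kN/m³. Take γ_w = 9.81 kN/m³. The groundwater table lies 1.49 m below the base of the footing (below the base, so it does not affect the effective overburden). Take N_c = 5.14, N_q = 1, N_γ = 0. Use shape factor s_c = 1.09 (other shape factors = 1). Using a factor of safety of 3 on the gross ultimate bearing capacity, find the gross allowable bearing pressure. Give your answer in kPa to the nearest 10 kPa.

q_all ≈ 80 kPa

Overburden at base level: q = 20.1 × 1.51 = 30.351 kPa.
Cohesion term c·N_c·s_c = 38.6 × 5.14 × 1.09 = 216.26 kPa; surcharge term q·N_q = 30.351 × 1 = 30.351 kPa.
q_ult = 216.26 + 30.351 = 246.61 kPa.
q_all = 246.61 / 3 = 82.204 kPa.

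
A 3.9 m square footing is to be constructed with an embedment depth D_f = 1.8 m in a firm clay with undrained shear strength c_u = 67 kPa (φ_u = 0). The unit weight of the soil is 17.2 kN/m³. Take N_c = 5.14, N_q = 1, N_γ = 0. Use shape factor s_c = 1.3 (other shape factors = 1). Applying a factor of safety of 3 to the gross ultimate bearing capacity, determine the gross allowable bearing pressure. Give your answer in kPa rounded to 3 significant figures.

Effective surcharge at the founding depth q = γ·D_f = 17.2 × 1.8 = 30.96 kPa.
q_ult = c·N_c·s_c + q·N_q
     = 67 × 5.14 × 1.3 + 30.96 × 1
     = 447.69 + 30.96 = 478.65 kPa.
q_all = q_ult / FS = 478.65 / 3 = 159.55 kPa.

q_all ≈ 160 kPa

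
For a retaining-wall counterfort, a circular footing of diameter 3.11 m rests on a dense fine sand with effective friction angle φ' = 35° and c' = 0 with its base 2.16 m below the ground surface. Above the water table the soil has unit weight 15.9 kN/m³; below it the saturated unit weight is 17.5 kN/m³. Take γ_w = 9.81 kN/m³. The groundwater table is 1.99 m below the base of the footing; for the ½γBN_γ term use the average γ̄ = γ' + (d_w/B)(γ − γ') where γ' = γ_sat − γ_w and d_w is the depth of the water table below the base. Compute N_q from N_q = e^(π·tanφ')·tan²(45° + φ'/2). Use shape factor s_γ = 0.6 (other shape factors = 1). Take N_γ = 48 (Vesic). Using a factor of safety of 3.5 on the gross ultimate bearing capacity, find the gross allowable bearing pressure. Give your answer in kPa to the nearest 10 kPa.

q_all ≈ 490 kPa

N_q = e^(π·tan35°)·tan²(62.5°) = 33.3.
q = γ·D_f = 15.9 × 2.16 = 34.344 kPa.
γ' = 7.69 kN/m³; averaging over the depth B below the base, γ̄ = γ' + (d_w/B)(γ − γ') = 12.943 kN/m³.
q·N_q = 34.344 × 33.296 = 1143.5 kPa
0.5·γ·B·N_γ·s_γ = 0.5 × 12.943 × 3.11 × 48 × 0.6 = 579.65 kPa
q_ult = 1143.5 + 579.65 = 1723.2 kPa.
q_all = 1723.2 / 3.5 = 492.34 kPa.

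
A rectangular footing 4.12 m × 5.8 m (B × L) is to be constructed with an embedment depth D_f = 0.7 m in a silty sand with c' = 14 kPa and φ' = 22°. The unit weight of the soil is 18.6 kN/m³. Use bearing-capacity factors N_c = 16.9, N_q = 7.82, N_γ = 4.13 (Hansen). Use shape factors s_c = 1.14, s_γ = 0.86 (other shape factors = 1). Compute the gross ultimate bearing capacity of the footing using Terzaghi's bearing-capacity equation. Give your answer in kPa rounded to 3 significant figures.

q_ult ≈ 508 kPa

q = γ·D_f = 18.6 × 0.7 = 13.02 kPa.
c·N_c·s_c = 14 × 16.9 × 1.14 = 269.72 kPa
q·N_q = 13.02 × 7.82 = 101.82 kPa
0.5·γ·B·N_γ·s_γ = 0.5 × 18.6 × 4.12 × 4.13 × 0.86 = 136.09 kPa
q_ult = 269.72 + 101.82 + 136.09 = 507.63 kPa.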